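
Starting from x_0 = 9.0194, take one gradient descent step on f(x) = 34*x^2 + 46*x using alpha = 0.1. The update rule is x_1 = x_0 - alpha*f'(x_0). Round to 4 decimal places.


We compute the gradient at x_0 and apply the update.
f'(x) = 68*x + 46
f'(9.0194) = 68*9.0194 + 46 = 659.3192
x_1 = 9.0194 - 0.1*659.3192 = -56.9125


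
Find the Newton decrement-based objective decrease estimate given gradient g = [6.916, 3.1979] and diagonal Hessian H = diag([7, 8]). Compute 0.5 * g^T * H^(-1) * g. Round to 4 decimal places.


Step 1: H is diagonal, so H^(-1) * g = [0.988, 0.3997].
Step 2: g^T H^(-1) g = sum_i g_i^2 / H_ii
  = (6.916)^2/7 + (3.1979)^2/8
  = 6.833 + 1.2783 = 8.1113
Step 3: Objective decrease = 0.5 * g^T H^(-1) g = 4.0557


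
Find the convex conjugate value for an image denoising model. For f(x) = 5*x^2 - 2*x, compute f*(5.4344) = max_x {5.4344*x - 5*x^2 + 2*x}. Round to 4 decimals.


f*(y) = sup_x {y*x - a*x^2 - b*x} = sup_x {(y-b)*x - a*x^2}
FOC: (y - b) - 2a*x = 0 => x* = (y - b)/(2a)
x* = (5.4344 + 2)/(2*5) = 0.7434
f*(5.4344) = (y-b)^2/(4a) = (5.4344 + 2)^2/(4*5)
= 55.2703/20 = 2.7635


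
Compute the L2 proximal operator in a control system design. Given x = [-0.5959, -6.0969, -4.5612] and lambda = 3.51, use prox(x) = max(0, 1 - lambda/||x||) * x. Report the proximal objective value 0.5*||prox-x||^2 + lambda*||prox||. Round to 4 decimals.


Step 1: Compute ||x||.
||x|| = 7.6375
Step 2: Compute scaling factor.
scale = max(0, 1 - 3.51/7.6375) = 0.5404
Step 3: prox(x) = [-0.322, -3.2949, -2.465]
||prox(x)|| = 4.1275
Step 4: Proximal objective.
0.5*||prox-x||^2 = 6.1601
lambda*||prox|| = 14.4875
Total = 20.6477


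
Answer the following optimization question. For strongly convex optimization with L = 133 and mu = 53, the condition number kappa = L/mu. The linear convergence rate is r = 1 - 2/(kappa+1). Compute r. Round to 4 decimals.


Step 1: Compute the condition number.
kappa = L/mu = 133/53 = 2.5094
Step 2: Compute the convergence rate.
r = 1 - 2/(kappa + 1) = 1 - 2*mu/(L + mu) = (L - mu)/(L + mu) = 80/186 = 0.4301


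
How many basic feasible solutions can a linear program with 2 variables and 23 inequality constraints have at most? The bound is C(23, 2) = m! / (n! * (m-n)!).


Each vertex corresponds to some choice of n active constraints out of m, so the number of vertices is at most C(m, n) = m! / (n!(m-n)!).
m = 23, n = 2
Numerator: 23 * 22
Denominator: 2! = 2
C(23, 2) = 253


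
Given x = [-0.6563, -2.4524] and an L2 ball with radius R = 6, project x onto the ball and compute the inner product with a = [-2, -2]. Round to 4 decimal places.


Step 1: Compute ||x|| (intermediates to 6 decimals).
||x|| = sqrt((-0.6563)^2 + (-2.4524)^2) = 2.5387
Step 2: Project.
Since ||x|| <= R, proj = x (no scaling needed).
proj(x) = [-0.6563, -2.4524]
Step 3: Dot product.
a^T * proj(x) = -2*(-0.6563) - 2*(-2.4524) = 6.2174


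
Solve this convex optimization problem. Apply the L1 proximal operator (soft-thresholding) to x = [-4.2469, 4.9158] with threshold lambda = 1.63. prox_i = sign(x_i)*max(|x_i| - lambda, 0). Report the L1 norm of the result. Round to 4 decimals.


Soft-thresholding with lambda = 1.63:
prox(-4.2469) = sign(-4.2469)*max(|-4.2469| - 1.63, 0) = -2.6169
prox(4.9158) = sign(4.9158)*max(|4.9158| - 1.63, 0) = 3.2858
prox(x) = [-2.6169, 3.2858]
||prox(x)||_1 = 2.6169 + 3.2858 = 5.9027


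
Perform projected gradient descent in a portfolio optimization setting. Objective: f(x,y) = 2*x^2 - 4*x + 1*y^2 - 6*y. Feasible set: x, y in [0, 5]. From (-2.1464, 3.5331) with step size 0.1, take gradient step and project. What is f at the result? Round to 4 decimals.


Step 1: Compute gradient at (-2.1464, 3.5331).
grad_x = 2*2*-2.1464 - 4 = -12.5856
grad_y = 2*1*3.5331 - 6 = 1.0662
Step 2: Gradient step.
x_raw = -2.1464 - 0.1*-12.5856 = -0.8878
y_raw = 3.5331 - 0.1*1.0662 = 3.4265
Step 3: Project onto [0, 5].
x_proj = clip(-0.8878) = 0.0
y_proj = clip(3.4265) = 3.4265
Step 4: Evaluate f.
f(0.0, 3.4265) = -8.8181


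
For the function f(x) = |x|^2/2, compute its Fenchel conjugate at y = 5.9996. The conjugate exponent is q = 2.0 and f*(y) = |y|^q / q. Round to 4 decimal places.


The conjugate exponent q satisfies 1/p + 1/q = 1.
p = 2, so q = 2/(2 - 1) = 2.0
|y|^q = 5.9996^2.0 = 35.9952
f*(5.9996) = 35.9952 / 2.0 = 17.9976


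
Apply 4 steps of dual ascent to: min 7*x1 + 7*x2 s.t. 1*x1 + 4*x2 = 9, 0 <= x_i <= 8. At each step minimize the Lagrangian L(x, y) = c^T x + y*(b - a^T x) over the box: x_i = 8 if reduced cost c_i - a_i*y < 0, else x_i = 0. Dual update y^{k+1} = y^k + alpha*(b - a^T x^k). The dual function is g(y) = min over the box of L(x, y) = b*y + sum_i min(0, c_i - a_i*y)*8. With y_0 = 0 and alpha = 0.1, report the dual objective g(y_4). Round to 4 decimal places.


Dual ascent for LP: min 7*x1 + 7*x2, 1*x1 + 4*x2 = 9, 0 <= x_i <= 8
Step 1: y^k = 0.0, reduced costs: (7.0, 7.0)
  x^k = (0.0, 0.0), subgradient = b - a^T x = 9.0
  y^{k+1} = 0.0 + 0.1*9.0 = 0.9
Step 2: y^k = 0.9, reduced costs: (6.1, 3.4)
  x^k = (0.0, 0.0), subgradient = b - a^T x = 9.0
  y^{k+1} = 0.9 + 0.1*9.0 = 1.8
Step 3: y^k = 1.8, reduced costs: (5.2, -0.2)
  x^k = (0.0, 8.0), subgradient = b - a^T x = -23.0
  y^{k+1} = 1.8 + 0.1*-23.0 = -0.5
Step 4: y^k = -0.5, reduced costs: (7.5, 9.0)
  x^k = (0.0, 0.0), subgradient = b - a^T x = 9.0
  y^{k+1} = -0.5 + 0.1*9.0 = 0.4
Dual objective at y_4 = 0.4: reduced costs (6.6, 5.4), box minimizer x = (0.0, 0.0)
g(y_4) = b*y + (c1 - a1*y)*x1 + (c2 - a2*y)*x2 = 9*0.4 + 6.6*0.0 + 5.4*0.0 = 3.6 + 0.0 + 0.0 = 3.6


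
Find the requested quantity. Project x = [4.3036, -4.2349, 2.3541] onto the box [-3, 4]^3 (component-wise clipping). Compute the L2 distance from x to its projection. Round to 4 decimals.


Project each component onto [-3, 4].
clip(4.3036) = 4.0, clip(-4.2349) = -3.0, clip(2.3541) = 2.3541
Projection = [4.0, -3.0, 2.3541]
Squared diffs: [0.0922, 1.525, 0.0]
Distance = sqrt(1.6172) = 1.2717


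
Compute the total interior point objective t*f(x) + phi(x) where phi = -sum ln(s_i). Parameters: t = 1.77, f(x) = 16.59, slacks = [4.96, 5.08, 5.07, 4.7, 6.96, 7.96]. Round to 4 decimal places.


Step 1: Compute log-barrier.
ln values: [1.6014, 1.6253, 1.6233, 1.5476, 1.9402, 2.0744]
phi = -(1.6014 + 1.6253 + 1.6233 + 1.5476 + 1.9402 + 2.0744) = -10.4122
Step 2: Compute augmented objective.
t*f(x) = 1.77*16.59 = 29.3643
Total = 29.3643 - 10.4122 = 18.9521


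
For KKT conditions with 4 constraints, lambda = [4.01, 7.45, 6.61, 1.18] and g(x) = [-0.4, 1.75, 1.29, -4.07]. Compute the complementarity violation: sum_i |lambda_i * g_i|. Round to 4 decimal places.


KKT complementary slackness check:
lambda_1 * g_1 = 4.01 * -0.4 = -1.604
lambda_2 * g_2 = 7.45 * 1.75 = 13.0375
lambda_3 * g_3 = 6.61 * 1.29 = 8.5269
lambda_4 * g_4 = 1.18 * -4.07 = -4.8026
Total violation = 1.604 + 13.0375 + 8.5269 + 4.8026 = 27.971


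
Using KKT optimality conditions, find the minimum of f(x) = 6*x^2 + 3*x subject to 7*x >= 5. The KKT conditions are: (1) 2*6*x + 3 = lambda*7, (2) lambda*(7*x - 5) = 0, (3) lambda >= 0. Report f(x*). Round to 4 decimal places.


Step 1: Try lambda = 0 (constraint inactive).
x_unc = -3/(2*6) = -0.25
Check: 7*-0.25 = -1.75 < 5 -- violated!
Step 2: Constraint must be active: 7*x = 5
x* = 5/7 = 0.7143 (rounded; the exact value 5/7 is used below)
lambda = (2*6*(5/7) + 3)/7 = 1.6531
Step 3: Compute optimal value.
f(x*) = 6*(5/7)^2 + 3*(5/7) = 5.2041


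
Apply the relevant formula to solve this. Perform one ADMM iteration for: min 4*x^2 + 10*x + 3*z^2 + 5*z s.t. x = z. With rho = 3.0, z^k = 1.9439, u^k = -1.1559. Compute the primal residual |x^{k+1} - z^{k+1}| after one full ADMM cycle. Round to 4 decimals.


ADMM iteration with rho = 3.0, z^k = 1.9439, u^k = -1.1559
Step 1: x-update.
Minimize 4*x^2 + 10*x + (3.0/2)*(x - 1.9439 - 1.1559)^2
FOC: (2*4 + 3.0)*x = -10 + 3.0*(1.9439 + 1.1559)
x^{k+1} = -0.0637
Step 2: z-update.
Minimize 3*z^2 + 5*z + (3.0/2)*(-0.0637 - z - 1.1559)^2
FOC: (2*3 + 3.0)*z = -5 + 3.0*(-0.0637 - 1.1559)
z^{k+1} = -0.9621
Step 3: u-update.
u^{k+1} = -1.1559 - 0.0637 + 0.9621 = -0.2575
Step 4: Primal residual = |-0.0637 + 0.9621| = 0.8984


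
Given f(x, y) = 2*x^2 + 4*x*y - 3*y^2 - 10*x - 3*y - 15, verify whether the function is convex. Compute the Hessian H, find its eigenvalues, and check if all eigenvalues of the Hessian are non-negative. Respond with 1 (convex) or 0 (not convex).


The Hessian of f(x,y) = 2*x^2 + 4*x*y - 3*y^2 - 10*x - 3*y - 15 is:
H = [[4, 4], [4, -6]]
Trace = 4 - 6 = -2
Determinant = 4*-6 - (4)^2 = -40
Discriminant = (-2)^2 - 4*-40 = 164.0
Eigenvalues: lambda_1 = -7.4031, lambda_2 = 5.4031
The function is not convex.

0


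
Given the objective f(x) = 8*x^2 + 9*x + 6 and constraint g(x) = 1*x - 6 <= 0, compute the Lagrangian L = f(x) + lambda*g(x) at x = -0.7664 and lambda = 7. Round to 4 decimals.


Step 1: Evaluate f(x).
f(-0.7664) = 8*(-0.7664)^2 + 9*(-0.7664) + 6 = 3.8014
Step 2: Evaluate g(x).
g(-0.7664) = 1*-0.7664 - 6 = -6.7664
Step 3: Compute Lagrangian.
L = 3.8014 + 7*-6.7664 = -43.5634


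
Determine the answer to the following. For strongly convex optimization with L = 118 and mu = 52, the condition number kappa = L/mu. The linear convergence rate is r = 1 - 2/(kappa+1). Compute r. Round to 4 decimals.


Step 1: Compute the condition number.
kappa = L/mu = 118/52 = 2.2692
Step 2: Compute the convergence rate.
r = 1 - 2/(kappa + 1) = 1 - 2*mu/(L + mu) = (L - mu)/(L + mu) = 66/170 = 0.3882


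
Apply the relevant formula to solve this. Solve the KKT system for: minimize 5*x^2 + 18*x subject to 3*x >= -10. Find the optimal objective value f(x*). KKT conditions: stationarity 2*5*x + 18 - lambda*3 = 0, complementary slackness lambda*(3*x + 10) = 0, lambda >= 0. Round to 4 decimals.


Step 1: Try lambda = 0 (constraint inactive).
Stationarity: 2*5*x + 18 = 0
x* = -18/(2*5) = -1.8
Check constraint: 3*-1.8 = -5.4 >= -10 -- satisfied.
Step 2: Compute optimal value.
f(x*) = 5*(-1.8)^2 + 18*(-1.8) = -16.2


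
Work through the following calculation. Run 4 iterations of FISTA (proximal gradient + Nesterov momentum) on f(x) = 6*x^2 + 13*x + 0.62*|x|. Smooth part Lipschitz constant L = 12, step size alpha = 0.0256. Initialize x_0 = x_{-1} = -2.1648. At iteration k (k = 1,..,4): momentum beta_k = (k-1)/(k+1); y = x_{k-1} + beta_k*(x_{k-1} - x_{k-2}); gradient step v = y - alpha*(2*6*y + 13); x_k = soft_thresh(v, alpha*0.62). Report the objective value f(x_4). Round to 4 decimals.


FISTA on f(x) = 6*x^2 + 13*x + 0.62*|x|
L = 12, alpha = 0.0256
Iteration 1: beta = 0.0, y = -2.1648 + 0.0*(-2.1648 + 2.1648) = -2.1648
  grad(y) = -12.9776, v = y - alpha*grad = -1.8326
  prox(v) = soft_thresh(-1.8326, 0.0159) = -1.8167
Iteration 2: beta = 0.3333, y = -1.8167 + 0.3333*(-1.8167 + 2.1648) = -1.7007
  grad(y) = -7.408, v = y - alpha*grad = -1.511
  prox(v) = soft_thresh(-1.511, 0.0159) = -1.4952
Iteration 3: beta = 0.5, y = -1.4952 + 0.5*(-1.4952 + 1.8167) = -1.3344
  grad(y) = -3.0125, v = y - alpha*grad = -1.2573
  prox(v) = soft_thresh(-1.2573, 0.0159) = -1.2414
Iteration 4: beta = 0.6, y = -1.2414 + 0.6*(-1.2414 + 1.4952) = -1.0891
  grad(y) = -0.0695, v = y - alpha*grad = -1.0873
  prox(v) = soft_thresh(-1.0873, 0.0159) = -1.0715
f(x_4) = 6*(-1.0715)^2 + 13*(-1.0715) + 0.62*|-1.0715| = -6.3765


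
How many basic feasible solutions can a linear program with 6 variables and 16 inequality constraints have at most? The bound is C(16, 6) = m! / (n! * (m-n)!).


Each vertex corresponds to some choice of n active constraints out of m, so the number of vertices is at most C(m, n) = m! / (n!(m-n)!).
m = 16, n = 6
Numerator: 16 * 15 * 14 * 13 * 12 * 11
Denominator: 6! = 720
C(16, 6) = 8008


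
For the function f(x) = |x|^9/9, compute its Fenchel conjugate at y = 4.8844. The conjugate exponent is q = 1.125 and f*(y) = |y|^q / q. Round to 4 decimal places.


The conjugate exponent q satisfies 1/p + 1/q = 1.
p = 9, so q = 9/(9 - 1) = 1.125
|y|^q = 4.8844^1.125 = 5.9554
f*(4.8844) = 5.9554 / 1.125 = 5.2937


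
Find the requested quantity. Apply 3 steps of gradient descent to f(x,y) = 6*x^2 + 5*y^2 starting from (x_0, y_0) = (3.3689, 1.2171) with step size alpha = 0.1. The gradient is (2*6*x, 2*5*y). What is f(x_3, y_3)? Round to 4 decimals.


Gradient descent on f(x,y) = 6*x^2 + 5*y^2.
Starting point: (3.3689, 1.2171), alpha = 0.1
Step 1: grad_x = 2*6*3.3689 = 40.4268, grad_y = 2*5*1.2171 = 12.171
  x_1 = 3.3689 - 0.1*40.4268 = -0.6738
  y_1 = 1.2171 - 0.1*12.171 = -0.0
Step 2: grad_x = 2*6*-0.6738 = -8.0854, grad_y = 2*5*-0.0 = -0.0
  x_2 = -0.6738 - 0.1*-8.0854 = 0.1348
  y_2 = -0.0 - 0.1*-0.0 = 0.0
Step 3: grad_x = 2*6*0.1348 = 1.6171, grad_y = 2*5*0.0 = 0.0
  x_3 = 0.1348 - 0.1*1.6171 = -0.027
  y_3 = 0.0 - 0.1*0.0 = 0.0
f(-0.027, 0.0) = 6*(-0.027)^2 + 5*0.0^2 = 0.0044


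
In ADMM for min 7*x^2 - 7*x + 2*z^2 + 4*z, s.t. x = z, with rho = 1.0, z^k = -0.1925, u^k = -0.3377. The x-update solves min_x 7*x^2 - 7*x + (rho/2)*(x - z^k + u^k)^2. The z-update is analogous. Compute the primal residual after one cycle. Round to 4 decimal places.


ADMM iteration with rho = 1.0, z^k = -0.1925, u^k = -0.3377
Step 1: x-update.
Minimize 7*x^2 - 7*x + (1.0/2)*(x + 0.1925 - 0.3377)^2
FOC: (2*7 + 1.0)*x = 7 + 1.0*(-0.1925 + 0.3377)
x^{k+1} = 0.4763
Step 2: z-update.
Minimize 2*z^2 + 4*z + (1.0/2)*(0.4763 - z - 0.3377)^2
FOC: (2*2 + 1.0)*z = -4 + 1.0*(0.4763 - 0.3377)
z^{k+1} = -0.7723
Step 3: u-update.
u^{k+1} = -0.3377 + 0.4763 + 0.7723 = 0.9109
Step 4: Primal residual = |0.4763 + 0.7723| = 1.2486


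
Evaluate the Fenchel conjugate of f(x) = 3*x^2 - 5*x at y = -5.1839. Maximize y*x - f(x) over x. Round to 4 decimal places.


f*(y) = sup_x {y*x - a*x^2 - b*x} = sup_x {(y-b)*x - a*x^2}
FOC: (y - b) - 2a*x = 0 => x* = (y - b)/(2a)
x* = (-5.1839 + 5)/(2*3) = -0.0307
f*(-5.1839) = (y-b)^2/(4a) = (-5.1839 + 5)^2/(4*3)
= 0.0338/12 = 0.0028


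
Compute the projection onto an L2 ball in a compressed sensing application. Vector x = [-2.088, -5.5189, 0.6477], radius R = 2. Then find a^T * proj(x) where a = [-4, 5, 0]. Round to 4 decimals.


Step 1: Compute ||x|| (intermediates to 6 decimals).
||x|| = sqrt((-2.088)^2 + (-5.5189)^2 + 0.6477^2) = 5.93612
Step 2: Project.
Since ||x|| > R, scale = R/||x|| = 2/5.93612 = 0.33692, proj(x) = scale * x
proj(x) = [-0.703489, -1.859428, 0.218223]
Step 3: Dot product.
a^T * proj(x) = -4*(-0.703489) + 5*(-1.859428) + 0*0.218223 = -6.4832


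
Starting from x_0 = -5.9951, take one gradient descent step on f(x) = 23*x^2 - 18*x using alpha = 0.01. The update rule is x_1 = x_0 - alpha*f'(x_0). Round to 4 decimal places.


We compute the gradient at x_0 and apply the update.
f'(x) = 46*x - 18
f'(-5.9951) = 46*-5.9951 - 18 = -293.7746
x_1 = -5.9951 - 0.01*-293.7746 = -3.0574


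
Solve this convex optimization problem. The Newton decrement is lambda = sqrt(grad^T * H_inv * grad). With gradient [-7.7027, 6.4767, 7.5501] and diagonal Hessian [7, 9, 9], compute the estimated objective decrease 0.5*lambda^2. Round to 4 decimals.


Step 1: H is diagonal, so H^(-1) * g = [-1.1004, 0.7196, 0.8389].
Step 2: g^T H^(-1) g = sum_i g_i^2 / H_ii
  = (-7.7027)^2/7 + (6.4767)^2/9 + (7.5501)^2/9
  = 8.4759 + 4.6608 + 6.3338 = 19.4706
Step 3: Objective decrease = 0.5 * g^T H^(-1) g = 9.7353


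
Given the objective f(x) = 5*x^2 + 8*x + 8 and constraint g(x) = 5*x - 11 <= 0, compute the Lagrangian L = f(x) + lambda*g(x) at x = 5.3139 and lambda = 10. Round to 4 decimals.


Step 1: Evaluate f(x).
f(5.3139) = 5*5.3139^2 + 8*5.3139 + 8 = 191.6989
Step 2: Evaluate g(x).
g(5.3139) = 5*5.3139 - 11 = 15.5695
Step 3: Compute Lagrangian.
L = 191.6989 + 10*15.5695 = 347.3939


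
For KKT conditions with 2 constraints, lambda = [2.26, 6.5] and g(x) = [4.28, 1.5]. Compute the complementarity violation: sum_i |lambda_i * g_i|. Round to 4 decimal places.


KKT complementary slackness check:
lambda_1 * g_1 = 2.26 * 4.28 = 9.6728
lambda_2 * g_2 = 6.5 * 1.5 = 9.75
Total violation = 9.6728 + 9.75 = 19.4228


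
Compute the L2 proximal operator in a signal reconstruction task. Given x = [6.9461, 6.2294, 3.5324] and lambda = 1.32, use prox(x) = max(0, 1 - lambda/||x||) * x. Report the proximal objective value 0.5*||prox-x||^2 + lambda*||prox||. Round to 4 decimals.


Step 1: Compute ||x||.
||x|| = 9.9766
Step 2: Compute scaling factor.
scale = max(0, 1 - 1.32/9.9766) = 0.8677
Step 3: prox(x) = [6.0271, 5.4052, 3.065]
||prox(x)|| = 8.6566
Step 4: Proximal objective.
0.5*||prox-x||^2 = 0.8712
lambda*||prox|| = 11.4267
Total = 12.2978


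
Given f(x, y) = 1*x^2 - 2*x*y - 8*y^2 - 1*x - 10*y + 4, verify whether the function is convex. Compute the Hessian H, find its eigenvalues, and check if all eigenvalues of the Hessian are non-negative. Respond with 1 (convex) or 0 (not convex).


The Hessian of f(x,y) = 1*x^2 - 2*x*y - 8*y^2 - 1*x - 10*y + 4 is:
H = [[2, -2], [-2, -16]]
Trace = 2 - 16 = -14
Determinant = 2*-16 - (-2)^2 = -36
Discriminant = (-14)^2 - 4*-36 = 340.0
Eigenvalues: lambda_1 = -16.2195, lambda_2 = 2.2195
The function is not convex.

0


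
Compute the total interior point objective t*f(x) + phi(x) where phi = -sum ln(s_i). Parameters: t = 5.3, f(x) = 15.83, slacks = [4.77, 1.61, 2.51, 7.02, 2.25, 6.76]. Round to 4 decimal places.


Step 1: Compute log-barrier.
ln values: [1.5623, 0.4762, 0.9203, 1.9488, 0.8109, 1.911]
phi = -(1.5623 + 0.4762 + 0.9203 + 1.9488 + 0.8109 + 1.911) = -7.6296
Step 2: Compute augmented objective.
t*f(x) = 5.3*15.83 = 83.899
Total = 83.899 - 7.6296 = 76.2694


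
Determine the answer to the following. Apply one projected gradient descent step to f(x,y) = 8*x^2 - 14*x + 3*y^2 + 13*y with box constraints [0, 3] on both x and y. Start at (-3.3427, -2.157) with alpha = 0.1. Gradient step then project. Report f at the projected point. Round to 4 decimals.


Step 1: Compute gradient at (-3.3427, -2.157).
grad_x = 2*8*-3.3427 - 14 = -67.4832
grad_y = 2*3*-2.157 + 13 = 0.058
Step 2: Gradient step.
x_raw = -3.3427 - 0.1*-67.4832 = 3.4056
y_raw = -2.157 - 0.1*0.058 = -2.1628
Step 3: Project onto [0, 3].
x_proj = clip(3.4056) = 3.0
y_proj = clip(-2.1628) = 0.0
Step 4: Evaluate f.
f(3.0, 0.0) = 30.0


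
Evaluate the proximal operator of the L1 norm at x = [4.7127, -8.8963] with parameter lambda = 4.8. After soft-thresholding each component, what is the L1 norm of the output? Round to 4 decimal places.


Soft-thresholding with lambda = 4.8:
prox(4.7127) = sign(4.7127)*max(|4.7127| - 4.8, 0) = 0.0
prox(-8.8963) = sign(-8.8963)*max(|-8.8963| - 4.8, 0) = -4.0963
prox(x) = [0.0, -4.0963]
||prox(x)||_1 = 0.0 + 4.0963 = 4.0963


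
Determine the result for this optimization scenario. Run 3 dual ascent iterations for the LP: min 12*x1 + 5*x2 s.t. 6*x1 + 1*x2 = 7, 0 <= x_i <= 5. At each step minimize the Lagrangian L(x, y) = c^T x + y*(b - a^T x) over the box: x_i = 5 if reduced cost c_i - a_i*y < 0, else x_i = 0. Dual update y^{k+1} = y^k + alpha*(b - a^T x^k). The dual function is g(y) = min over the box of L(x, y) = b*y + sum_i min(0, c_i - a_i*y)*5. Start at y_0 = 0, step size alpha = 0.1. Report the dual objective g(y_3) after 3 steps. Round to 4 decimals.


Dual ascent for LP: min 12*x1 + 5*x2, 6*x1 + 1*x2 = 7, 0 <= x_i <= 5
Step 1: y^k = 0.0, reduced costs: (12.0, 5.0)
  x^k = (0.0, 0.0), subgradient = b - a^T x = 7.0
  y^{k+1} = 0.0 + 0.1*7.0 = 0.7
Step 2: y^k = 0.7, reduced costs: (7.8, 4.3)
  x^k = (0.0, 0.0), subgradient = b - a^T x = 7.0
  y^{k+1} = 0.7 + 0.1*7.0 = 1.4
Step 3: y^k = 1.4, reduced costs: (3.6, 3.6)
  x^k = (0.0, 0.0), subgradient = b - a^T x = 7.0
  y^{k+1} = 1.4 + 0.1*7.0 = 2.1
Dual objective at y_3 = 2.1: reduced costs (-0.6, 2.9), box minimizer x = (5.0, 0.0)
g(y_3) = b*y + (c1 - a1*y)*x1 + (c2 - a2*y)*x2 = 7*2.1 + (-0.6)*5.0 + 2.9*0.0 = 14.7 - 3.0 + 0.0 = 11.7


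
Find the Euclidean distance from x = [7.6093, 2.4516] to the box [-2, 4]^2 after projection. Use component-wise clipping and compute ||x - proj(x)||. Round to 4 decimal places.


Project each component onto [-2, 4].
clip(7.6093) = 4.0, clip(2.4516) = 2.4516
Projection = [4.0, 2.4516]
Squared diffs: [13.027, 0.0]
Distance = sqrt(13.027) = 3.6093


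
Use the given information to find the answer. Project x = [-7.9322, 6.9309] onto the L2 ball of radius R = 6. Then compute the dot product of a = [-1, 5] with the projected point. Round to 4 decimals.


Step 1: Compute ||x|| (intermediates to 6 decimals).
||x|| = sqrt((-7.9322)^2 + 6.9309^2) = 10.533621
Step 2: Project.
Since ||x|| > R, scale = R/||x|| = 6/10.533621 = 0.569605, proj(x) = scale * x
proj(x) = [-4.518221, 3.947875]
Step 3: Dot product.
a^T * proj(x) = -1*(-4.518221) + 5*3.947875 = 24.2576


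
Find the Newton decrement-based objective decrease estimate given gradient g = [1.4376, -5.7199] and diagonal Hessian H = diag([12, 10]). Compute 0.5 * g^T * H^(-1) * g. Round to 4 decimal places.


Step 1: H is diagonal, so H^(-1) * g = [0.1198, -0.572].
Step 2: g^T H^(-1) g = sum_i g_i^2 / H_ii
  = (1.4376)^2/12 + (-5.7199)^2/10
  = 0.1722 + 3.2717 = 3.444
Step 3: Objective decrease = 0.5 * g^T H^(-1) g = 1.722


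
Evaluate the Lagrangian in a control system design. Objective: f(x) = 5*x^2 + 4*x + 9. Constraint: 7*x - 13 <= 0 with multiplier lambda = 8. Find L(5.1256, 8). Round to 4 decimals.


Step 1: Evaluate f(x).
f(5.1256) = 5*5.1256^2 + 4*5.1256 + 9 = 160.8613
Step 2: Evaluate g(x).
g(5.1256) = 7*5.1256 - 13 = 22.8792
Step 3: Compute Lagrangian.
L = 160.8613 + 8*22.8792 = 343.8949


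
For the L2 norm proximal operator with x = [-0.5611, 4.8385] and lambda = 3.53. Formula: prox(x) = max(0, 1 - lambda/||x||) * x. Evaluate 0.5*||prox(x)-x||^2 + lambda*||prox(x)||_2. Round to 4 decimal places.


Step 1: Compute ||x||.
||x|| = 4.8709
Step 2: Compute scaling factor.
scale = max(0, 1 - 3.53/4.8709) = 0.2753
Step 3: prox(x) = [-0.1545, 1.332]
||prox(x)|| = 1.3409
Step 4: Proximal objective.
0.5*||prox-x||^2 = 6.2305
lambda*||prox|| = 4.7334
Total = 10.9639


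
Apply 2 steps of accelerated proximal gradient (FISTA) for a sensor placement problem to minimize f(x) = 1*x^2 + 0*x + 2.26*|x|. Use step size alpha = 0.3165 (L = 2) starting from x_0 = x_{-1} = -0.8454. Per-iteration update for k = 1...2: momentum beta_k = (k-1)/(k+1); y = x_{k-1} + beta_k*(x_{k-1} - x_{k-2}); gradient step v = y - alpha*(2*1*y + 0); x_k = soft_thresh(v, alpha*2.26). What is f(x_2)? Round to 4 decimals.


FISTA on f(x) = 1*x^2 + 0*x + 2.26*|x|
L = 2, alpha = 0.3165
Iteration 1: beta = 0.0, y = -0.8454 + 0.0*(-0.8454 + 0.8454) = -0.8454
  grad(y) = -1.6908, v = y - alpha*grad = -0.3103
  prox(v) = soft_thresh(-0.3103, 0.7153) = 0.0
Iteration 2: beta = 0.3333, y = 0.0 + 0.3333*(0.0 + 0.8454) = 0.2818
  grad(y) = 0.5636, v = y - alpha*grad = 0.1034
  prox(v) = soft_thresh(0.1034, 0.7153) = 0.0
f(x_2) = 1*0.0^2 + 0*0.0 + 2.26*|0.0| = 0.0


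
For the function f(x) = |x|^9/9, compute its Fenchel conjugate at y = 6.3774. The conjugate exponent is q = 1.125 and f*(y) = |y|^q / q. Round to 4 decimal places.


The conjugate exponent q satisfies 1/p + 1/q = 1.
p = 9, so q = 9/(9 - 1) = 1.125
|y|^q = 6.3774^1.125 = 8.0394
f*(6.3774) = 8.0394 / 1.125 = 7.1461


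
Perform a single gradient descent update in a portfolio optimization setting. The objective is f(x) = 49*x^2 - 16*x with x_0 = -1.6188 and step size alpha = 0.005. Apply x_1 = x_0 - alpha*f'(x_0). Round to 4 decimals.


We compute the gradient at x_0 and apply the update.
f'(x) = 98*x - 16
f'(-1.6188) = 98*-1.6188 - 16 = -174.6424
x_1 = -1.6188 - 0.005*-174.6424 = -0.7456


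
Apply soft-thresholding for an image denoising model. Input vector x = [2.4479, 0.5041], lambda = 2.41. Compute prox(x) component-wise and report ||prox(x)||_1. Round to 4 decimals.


Soft-thresholding with lambda = 2.41:
prox(2.4479) = sign(2.4479)*max(|2.4479| - 2.41, 0) = 0.0379
prox(0.5041) = sign(0.5041)*max(|0.5041| - 2.41, 0) = 0.0
prox(x) = [0.0379, 0.0]
||prox(x)||_1 = 0.0379 + 0.0 = 0.0379


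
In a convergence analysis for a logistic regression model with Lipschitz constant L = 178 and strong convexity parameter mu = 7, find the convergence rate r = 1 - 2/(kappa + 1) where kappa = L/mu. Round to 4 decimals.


Step 1: Compute the condition number.
kappa = L/mu = 178/7 = 25.4286
Step 2: Compute the convergence rate.
r = 1 - 2/(kappa + 1) = 1 - 2*mu/(L + mu) = (L - mu)/(L + mu) = 171/185 = 0.9243


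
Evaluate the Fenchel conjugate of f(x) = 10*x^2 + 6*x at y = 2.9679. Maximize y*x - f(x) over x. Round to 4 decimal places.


f*(y) = sup_x {y*x - a*x^2 - b*x} = sup_x {(y-b)*x - a*x^2}
FOC: (y - b) - 2a*x = 0 => x* = (y - b)/(2a)
x* = (2.9679 - 6)/(2*10) = -0.1516
f*(2.9679) = (y-b)^2/(4a) = (2.9679 - 6)^2/(4*10)
= 9.1936/40 = 0.2298


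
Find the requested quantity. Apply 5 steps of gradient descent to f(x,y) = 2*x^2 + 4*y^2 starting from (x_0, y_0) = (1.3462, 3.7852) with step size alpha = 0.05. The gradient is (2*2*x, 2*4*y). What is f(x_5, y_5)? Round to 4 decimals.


Gradient descent on f(x,y) = 2*x^2 + 4*y^2.
Starting point: (1.3462, 3.7852), alpha = 0.05
Step 1: grad_x = 2*2*1.3462 = 5.3848, grad_y = 2*4*3.7852 = 30.2816
  x_1 = 1.3462 - 0.05*5.3848 = 1.077
  y_1 = 3.7852 - 0.05*30.2816 = 2.2711
Step 2: grad_x = 2*2*1.077 = 4.3078, grad_y = 2*4*2.2711 = 18.169
  x_2 = 1.077 - 0.05*4.3078 = 0.8616
  y_2 = 2.2711 - 0.05*18.169 = 1.3627
Step 3: grad_x = 2*2*0.8616 = 3.4463, grad_y = 2*4*1.3627 = 10.9014
  x_3 = 0.8616 - 0.05*3.4463 = 0.6893
  y_3 = 1.3627 - 0.05*10.9014 = 0.8176
Step 4: grad_x = 2*2*0.6893 = 2.757, grad_y = 2*4*0.8176 = 6.5408
  x_4 = 0.6893 - 0.05*2.757 = 0.5514
  y_4 = 0.8176 - 0.05*6.5408 = 0.4906
Step 5: grad_x = 2*2*0.5514 = 2.2056, grad_y = 2*4*0.4906 = 3.9245
  x_5 = 0.5514 - 0.05*2.2056 = 0.4411
  y_5 = 0.4906 - 0.05*3.9245 = 0.2943
f(0.4411, 0.2943) = 2*0.4411^2 + 4*0.2943^2 = 0.7357


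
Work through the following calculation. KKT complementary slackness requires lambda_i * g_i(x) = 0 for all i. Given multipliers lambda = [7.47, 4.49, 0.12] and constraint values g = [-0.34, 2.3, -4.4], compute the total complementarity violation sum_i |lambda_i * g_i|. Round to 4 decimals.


KKT complementary slackness check:
lambda_1 * g_1 = 7.47 * -0.34 = -2.5398
lambda_2 * g_2 = 4.49 * 2.3 = 10.327
lambda_3 * g_3 = 0.12 * -4.4 = -0.528
Total violation = 2.5398 + 10.327 + 0.528 = 13.3948


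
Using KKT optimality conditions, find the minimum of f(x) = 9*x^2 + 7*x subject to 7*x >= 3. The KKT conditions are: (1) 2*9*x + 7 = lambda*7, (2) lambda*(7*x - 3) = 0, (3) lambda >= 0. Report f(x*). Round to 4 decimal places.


Step 1: Try lambda = 0 (constraint inactive).
x_unc = -7/(2*9) = -0.3889
Check: 7*-0.3889 = -2.7223 < 3 -- violated!
Step 2: Constraint must be active: 7*x = 3
x* = 3/7 = 0.4286 (rounded; the exact value 3/7 is used below)
lambda = (2*9*(3/7) + 7)/7 = 2.102
Step 3: Compute optimal value.
f(x*) = 9*(3/7)^2 + 7*(3/7) = 4.6531


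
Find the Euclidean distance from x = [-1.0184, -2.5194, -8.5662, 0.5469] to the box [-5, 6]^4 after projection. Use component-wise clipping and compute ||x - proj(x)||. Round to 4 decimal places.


Project each component onto [-5, 6].
clip(-1.0184) = -1.0184, clip(-2.5194) = -2.5194, clip(-8.5662) = -5.0, clip(0.5469) = 0.5469
Projection = [-1.0184, -2.5194, -5.0, 0.5469]
Squared diffs: [0.0, 0.0, 12.7178, 0.0]
Distance = sqrt(12.7178) = 3.5662


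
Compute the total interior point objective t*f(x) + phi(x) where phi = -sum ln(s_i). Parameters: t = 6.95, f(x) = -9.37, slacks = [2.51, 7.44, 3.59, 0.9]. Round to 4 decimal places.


Step 1: Compute log-barrier.
ln values: [0.9203, 2.0069, 1.2782, -0.1054]
phi = -(0.9203 + 2.0069 + 1.2782 - 0.1054) = -4.0999
Step 2: Compute augmented objective.
t*f(x) = 6.95*-9.37 = -65.1215
Total = -65.1215 - 4.0999 = -69.2214


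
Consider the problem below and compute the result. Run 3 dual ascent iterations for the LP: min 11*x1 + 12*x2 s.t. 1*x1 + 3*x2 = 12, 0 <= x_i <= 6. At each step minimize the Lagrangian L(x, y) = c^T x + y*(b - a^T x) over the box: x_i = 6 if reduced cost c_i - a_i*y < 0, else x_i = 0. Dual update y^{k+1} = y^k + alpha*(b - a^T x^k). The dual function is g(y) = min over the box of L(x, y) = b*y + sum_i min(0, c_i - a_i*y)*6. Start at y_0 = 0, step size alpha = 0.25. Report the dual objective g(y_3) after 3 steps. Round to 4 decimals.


Dual ascent for LP: min 11*x1 + 12*x2, 1*x1 + 3*x2 = 12, 0 <= x_i <= 6
Step 1: y^k = 0.0, reduced costs: (11.0, 12.0)
  x^k = (0.0, 0.0), subgradient = b - a^T x = 12.0
  y^{k+1} = 0.0 + 0.25*12.0 = 3.0
Step 2: y^k = 3.0, reduced costs: (8.0, 3.0)
  x^k = (0.0, 0.0), subgradient = b - a^T x = 12.0
  y^{k+1} = 3.0 + 0.25*12.0 = 6.0
Step 3: y^k = 6.0, reduced costs: (5.0, -6.0)
  x^k = (0.0, 6.0), subgradient = b - a^T x = -6.0
  y^{k+1} = 6.0 + 0.25*-6.0 = 4.5
Dual objective at y_3 = 4.5: reduced costs (6.5, -1.5), box minimizer x = (0.0, 6.0)
g(y_3) = b*y + (c1 - a1*y)*x1 + (c2 - a2*y)*x2 = 12*4.5 + 6.5*0.0 + (-1.5)*6.0 = 54.0 + 0.0 - 9.0 = 45.0


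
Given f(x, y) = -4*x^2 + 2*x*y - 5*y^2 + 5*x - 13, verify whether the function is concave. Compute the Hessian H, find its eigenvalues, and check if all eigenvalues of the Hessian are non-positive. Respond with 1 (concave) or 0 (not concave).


The Hessian of f(x,y) = -4*x^2 + 2*x*y - 5*y^2 + 5*x - 13 is:
H = [[-8, 2], [2, -10]]
Trace = -8 - 10 = -18
Determinant = -8*-10 - (2)^2 = 76
Discriminant = (-18)^2 - 4*76 = 20.0
Eigenvalues: lambda_1 = -11.2361, lambda_2 = -6.7639
The function is concave.

1


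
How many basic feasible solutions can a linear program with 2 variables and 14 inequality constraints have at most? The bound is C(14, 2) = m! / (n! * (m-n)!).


Each vertex corresponds to some choice of n active constraints out of m, so the number of vertices is at most C(m, n) = m! / (n!(m-n)!).
m = 14, n = 2
Numerator: 14 * 13
Denominator: 2! = 2
C(14, 2) = 91


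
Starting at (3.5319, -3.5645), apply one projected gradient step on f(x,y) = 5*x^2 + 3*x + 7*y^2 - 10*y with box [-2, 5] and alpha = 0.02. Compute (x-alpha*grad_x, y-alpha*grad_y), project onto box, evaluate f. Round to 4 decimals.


Step 1: Compute gradient at (3.5319, -3.5645).
grad_x = 2*5*3.5319 + 3 = 38.319
grad_y = 2*7*-3.5645 - 10 = -59.903
Step 2: Gradient step.
x_raw = 3.5319 - 0.02*38.319 = 2.7655
y_raw = -3.5645 - 0.02*-59.903 = -2.3664
Step 3: Project onto [-2, 5].
x_proj = clip(2.7655) = 2.7655
y_proj = clip(-2.3664) = -2.0
Step 4: Evaluate f.
f(2.7655, -2.0) = 94.5371


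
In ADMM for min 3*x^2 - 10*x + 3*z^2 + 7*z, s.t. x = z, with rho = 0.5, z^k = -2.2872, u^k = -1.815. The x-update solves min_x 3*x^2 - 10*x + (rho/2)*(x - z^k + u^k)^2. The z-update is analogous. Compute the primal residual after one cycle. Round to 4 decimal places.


ADMM iteration with rho = 0.5, z^k = -2.2872, u^k = -1.815
Step 1: x-update.
Minimize 3*x^2 - 10*x + (0.5/2)*(x + 2.2872 - 1.815)^2
FOC: (2*3 + 0.5)*x = 10 + 0.5*(-2.2872 + 1.815)
x^{k+1} = 1.5021
Step 2: z-update.
Minimize 3*z^2 + 7*z + (0.5/2)*(1.5021 - z - 1.815)^2
FOC: (2*3 + 0.5)*z = -7 + 0.5*(1.5021 - 1.815)
z^{k+1} = -1.101
Step 3: u-update.
u^{k+1} = -1.815 + 1.5021 + 1.101 = 0.7881
Step 4: Primal residual = |1.5021 + 1.101| = 2.6031


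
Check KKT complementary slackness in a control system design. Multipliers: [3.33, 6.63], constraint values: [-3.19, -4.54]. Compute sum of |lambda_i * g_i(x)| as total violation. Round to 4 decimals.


KKT complementary slackness check:
lambda_1 * g_1 = 3.33 * -3.19 = -10.6227
lambda_2 * g_2 = 6.63 * -4.54 = -30.1002
Total violation = 10.6227 + 30.1002 = 40.7229


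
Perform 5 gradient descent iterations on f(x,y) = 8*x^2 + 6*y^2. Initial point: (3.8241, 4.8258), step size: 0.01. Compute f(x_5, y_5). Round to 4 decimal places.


Gradient descent on f(x,y) = 8*x^2 + 6*y^2.
Starting point: (3.8241, 4.8258), alpha = 0.01
Step 1: grad_x = 2*8*3.8241 = 61.1856, grad_y = 2*6*4.8258 = 57.9096
  x_1 = 3.8241 - 0.01*61.1856 = 3.2122
  y_1 = 4.8258 - 0.01*57.9096 = 4.2467
Step 2: grad_x = 2*8*3.2122 = 51.3959, grad_y = 2*6*4.2467 = 50.9604
  x_2 = 3.2122 - 0.01*51.3959 = 2.6983
  y_2 = 4.2467 - 0.01*50.9604 = 3.7371
Step 3: grad_x = 2*8*2.6983 = 43.1726, grad_y = 2*6*3.7371 = 44.8452
  x_3 = 2.6983 - 0.01*43.1726 = 2.2666
  y_3 = 3.7371 - 0.01*44.8452 = 3.2886
Step 4: grad_x = 2*8*2.2666 = 36.2649, grad_y = 2*6*3.2886 = 39.4638
  x_4 = 2.2666 - 0.01*36.2649 = 1.9039
  y_4 = 3.2886 - 0.01*39.4638 = 2.894
Step 5: grad_x = 2*8*1.9039 = 30.4626, grad_y = 2*6*2.894 = 34.7281
  x_5 = 1.9039 - 0.01*30.4626 = 1.5993
  y_5 = 2.894 - 0.01*34.7281 = 2.5467
f(1.5993, 2.5467) = 8*1.5993^2 + 6*2.5467^2 = 59.3766


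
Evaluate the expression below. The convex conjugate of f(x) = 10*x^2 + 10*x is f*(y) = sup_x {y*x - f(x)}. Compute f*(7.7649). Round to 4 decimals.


f*(y) = sup_x {y*x - a*x^2 - b*x} = sup_x {(y-b)*x - a*x^2}
FOC: (y - b) - 2a*x = 0 => x* = (y - b)/(2a)
x* = (7.7649 - 10)/(2*10) = -0.1118
f*(7.7649) = (y-b)^2/(4a) = (7.7649 - 10)^2/(4*10)
= 4.9957/40 = 0.1249


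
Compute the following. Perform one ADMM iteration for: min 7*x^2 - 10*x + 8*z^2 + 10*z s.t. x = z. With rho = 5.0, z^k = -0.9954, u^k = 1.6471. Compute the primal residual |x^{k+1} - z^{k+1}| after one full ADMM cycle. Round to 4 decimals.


ADMM iteration with rho = 5.0, z^k = -0.9954, u^k = 1.6471
Step 1: x-update.
Minimize 7*x^2 - 10*x + (5.0/2)*(x + 0.9954 + 1.6471)^2
FOC: (2*7 + 5.0)*x = 10 + 5.0*(-0.9954 - 1.6471)
x^{k+1} = -0.1691
Step 2: z-update.
Minimize 8*z^2 + 10*z + (5.0/2)*(-0.1691 - z + 1.6471)^2
FOC: (2*8 + 5.0)*z = -10 + 5.0*(-0.1691 + 1.6471)
z^{k+1} = -0.1243
Step 3: u-update.
u^{k+1} = 1.6471 - 0.1691 + 0.1243 = 1.6023
Step 4: Primal residual = |-0.1691 + 0.1243| = 0.0448


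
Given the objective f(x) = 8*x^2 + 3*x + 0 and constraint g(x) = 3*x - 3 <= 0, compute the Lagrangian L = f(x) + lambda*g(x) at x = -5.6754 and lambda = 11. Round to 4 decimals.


Step 1: Evaluate f(x).
f(-5.6754) = 8*(-5.6754)^2 + 3*(-5.6754) + 0 = 240.6551
Step 2: Evaluate g(x).
g(-5.6754) = 3*-5.6754 - 3 = -20.0262
Step 3: Compute Lagrangian.
L = 240.6551 + 11*-20.0262 = 20.3669


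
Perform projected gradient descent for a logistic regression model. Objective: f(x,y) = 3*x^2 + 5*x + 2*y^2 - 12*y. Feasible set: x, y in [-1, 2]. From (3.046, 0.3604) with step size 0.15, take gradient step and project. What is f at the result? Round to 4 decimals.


Step 1: Compute gradient at (3.046, 0.3604).
grad_x = 2*3*3.046 + 5 = 23.276
grad_y = 2*2*0.3604 - 12 = -10.5584
Step 2: Gradient step.
x_raw = 3.046 - 0.15*23.276 = -0.4454
y_raw = 0.3604 - 0.15*-10.5584 = 1.9442
Step 3: Project onto [-1, 2].
x_proj = clip(-0.4454) = -0.4454
y_proj = clip(1.9442) = 1.9442
Step 4: Evaluate f.
f(-0.4454, 1.9442) = -17.4023


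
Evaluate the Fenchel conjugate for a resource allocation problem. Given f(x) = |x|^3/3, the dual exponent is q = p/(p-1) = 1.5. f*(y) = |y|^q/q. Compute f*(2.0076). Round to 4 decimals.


The conjugate exponent q satisfies 1/p + 1/q = 1.
p = 3, so q = 3/(3 - 1) = 1.5
|y|^q = 2.0076^1.5 = 2.8446
f*(2.0076) = 2.8446 / 1.5 = 1.8964


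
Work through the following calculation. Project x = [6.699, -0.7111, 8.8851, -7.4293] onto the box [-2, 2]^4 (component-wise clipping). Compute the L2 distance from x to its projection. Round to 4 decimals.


Project each component onto [-2, 2].
clip(6.699) = 2.0, clip(-0.7111) = -0.7111, clip(8.8851) = 2.0, clip(-7.4293) = -2.0
Projection = [2.0, -0.7111, 2.0, -2.0]
Squared diffs: [22.0806, 0.0, 47.4046, 29.4773]
Distance = sqrt(98.9625) = 9.948


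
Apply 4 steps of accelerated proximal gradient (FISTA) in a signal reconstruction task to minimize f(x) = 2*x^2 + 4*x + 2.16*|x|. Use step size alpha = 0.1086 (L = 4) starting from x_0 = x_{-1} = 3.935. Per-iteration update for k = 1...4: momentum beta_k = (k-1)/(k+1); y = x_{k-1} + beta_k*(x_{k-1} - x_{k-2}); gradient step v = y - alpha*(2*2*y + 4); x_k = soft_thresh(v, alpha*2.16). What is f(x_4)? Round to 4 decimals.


FISTA on f(x) = 2*x^2 + 4*x + 2.16*|x|
L = 4, alpha = 0.1086
Iteration 1: beta = 0.0, y = 3.935 + 0.0*(3.935 - 3.935) = 3.935
  grad(y) = 19.74, v = y - alpha*grad = 1.7912
  prox(v) = soft_thresh(1.7912, 0.2346) = 1.5567
Iteration 2: beta = 0.3333, y = 1.5567 + 0.3333*(1.5567 - 3.935) = 0.7639
  grad(y) = 7.0555, v = y - alpha*grad = -0.0023
  prox(v) = soft_thresh(-0.0023, 0.2346) = 0.0
Iteration 3: beta = 0.5, y = 0.0 + 0.5*(0.0 - 1.5567) = -0.7783
  grad(y) = 0.8867, v = y - alpha*grad = -0.8746
  prox(v) = soft_thresh(-0.8746, 0.2346) = -0.64
Iteration 4: beta = 0.6, y = -0.64 + 0.6*(-0.64 - 0.0) = -1.0241
  grad(y) = -0.0963, v = y - alpha*grad = -1.0136
  prox(v) = soft_thresh(-1.0136, 0.2346) = -0.779
f(x_4) = 2*(-0.779)^2 + 4*(-0.779) + 2.16*|-0.779| = -0.2196


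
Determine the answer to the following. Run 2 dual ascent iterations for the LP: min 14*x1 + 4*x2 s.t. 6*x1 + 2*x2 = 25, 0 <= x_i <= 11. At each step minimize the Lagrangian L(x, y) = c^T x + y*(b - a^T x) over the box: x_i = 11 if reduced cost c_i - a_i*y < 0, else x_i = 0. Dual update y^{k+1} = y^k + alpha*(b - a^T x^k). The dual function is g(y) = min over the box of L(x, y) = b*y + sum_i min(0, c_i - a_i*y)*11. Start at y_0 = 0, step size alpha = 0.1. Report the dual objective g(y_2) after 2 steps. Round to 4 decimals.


Dual ascent for LP: min 14*x1 + 4*x2, 6*x1 + 2*x2 = 25, 0 <= x_i <= 11
Step 1: y^k = 0.0, reduced costs: (14.0, 4.0)
  x^k = (0.0, 0.0), subgradient = b - a^T x = 25.0
  y^{k+1} = 0.0 + 0.1*25.0 = 2.5
Step 2: y^k = 2.5, reduced costs: (-1.0, -1.0)
  x^k = (11.0, 11.0), subgradient = b - a^T x = -63.0
  y^{k+1} = 2.5 + 0.1*-63.0 = -3.8
Dual objective at y_2 = -3.8: reduced costs (36.8, 11.6), box minimizer x = (0.0, 0.0)
g(y_2) = b*y + (c1 - a1*y)*x1 + (c2 - a2*y)*x2 = 25*(-3.8) + 36.8*0.0 + 11.6*0.0 = -95.0 + 0.0 + 0.0 = -95.0


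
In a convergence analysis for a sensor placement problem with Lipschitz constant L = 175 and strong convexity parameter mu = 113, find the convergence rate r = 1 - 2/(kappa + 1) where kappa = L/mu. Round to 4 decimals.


Step 1: Compute the condition number.
kappa = L/mu = 175/113 = 1.5487
Step 2: Compute the convergence rate.
r = 1 - 2/(kappa + 1) = 1 - 2*mu/(L + mu) = (L - mu)/(L + mu) = 62/288 = 0.2153


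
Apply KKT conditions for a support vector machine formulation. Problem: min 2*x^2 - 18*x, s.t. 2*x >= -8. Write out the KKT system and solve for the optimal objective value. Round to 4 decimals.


Step 1: Try lambda = 0 (constraint inactive).
Stationarity: 2*2*x - 18 = 0
x* = 18/(2*2) = 4.5
Check constraint: 2*4.5 = 9.0 >= -8 -- satisfied.
Step 2: Compute optimal value.
f(x*) = 2*4.5^2 - 18*4.5 = -40.5


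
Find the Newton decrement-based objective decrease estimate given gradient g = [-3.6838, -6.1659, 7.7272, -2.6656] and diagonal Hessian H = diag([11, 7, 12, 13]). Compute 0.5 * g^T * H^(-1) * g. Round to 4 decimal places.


Step 1: H is diagonal, so H^(-1) * g = [-0.3349, -0.8808, 0.6439, -0.205].
Step 2: g^T H^(-1) g = sum_i g_i^2 / H_ii
  = (-3.6838)^2/11 + (-6.1659)^2/7 + (7.7272)^2/12 + (-2.6656)^2/13
  = 1.2337 + 5.4312 + 4.9758 + 0.5466 = 12.1872
Step 3: Objective decrease = 0.5 * g^T H^(-1) g = 6.0936


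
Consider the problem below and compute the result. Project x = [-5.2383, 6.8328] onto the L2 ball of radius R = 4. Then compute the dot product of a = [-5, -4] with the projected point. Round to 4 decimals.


Step 1: Compute ||x|| (intermediates to 6 decimals).
||x|| = sqrt((-5.2383)^2 + 6.8328^2) = 8.609701
Step 2: Project.
Since ||x|| > R, scale = R/||x|| = 4/8.609701 = 0.464592, proj(x) = scale * x
proj(x) = [-2.433672, 3.174464]
Step 3: Dot product.
a^T * proj(x) = -5*(-2.433672) - 4*3.174464 = -0.5295


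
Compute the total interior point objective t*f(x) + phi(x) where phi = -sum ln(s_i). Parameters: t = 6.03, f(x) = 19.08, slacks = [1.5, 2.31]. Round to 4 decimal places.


Step 1: Compute log-barrier.
ln values: [0.4055, 0.8372]
phi = -(0.4055 + 0.8372) = -1.2427
Step 2: Compute augmented objective.
t*f(x) = 6.03*19.08 = 115.0524
Total = 115.0524 - 1.2427 = 113.8097


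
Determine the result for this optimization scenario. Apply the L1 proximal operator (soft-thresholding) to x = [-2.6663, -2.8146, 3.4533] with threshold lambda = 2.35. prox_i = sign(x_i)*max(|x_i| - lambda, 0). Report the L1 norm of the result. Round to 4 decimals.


Soft-thresholding with lambda = 2.35:
prox(-2.6663) = sign(-2.6663)*max(|-2.6663| - 2.35, 0) = -0.3163
prox(-2.8146) = sign(-2.8146)*max(|-2.8146| - 2.35, 0) = -0.4646
prox(3.4533) = sign(3.4533)*max(|3.4533| - 2.35, 0) = 1.1033
prox(x) = [-0.3163, -0.4646, 1.1033]
||prox(x)||_1 = 0.3163 + 0.4646 + 1.1033 = 1.8842
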